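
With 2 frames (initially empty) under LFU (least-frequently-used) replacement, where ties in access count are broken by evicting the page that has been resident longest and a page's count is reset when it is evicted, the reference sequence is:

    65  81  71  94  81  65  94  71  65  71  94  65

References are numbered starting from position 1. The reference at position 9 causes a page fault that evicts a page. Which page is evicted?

94

pos 1: 65: miss, frames {65}
pos 2: 81: miss, frames {65,81}
pos 3: 71: miss, evict 65, frames {81,71}
pos 4: 94: miss, evict 81, frames {71,94}
pos 5: 81: miss, evict 71, frames {94,81}
pos 6: 65: miss, evict 94, frames {81,65}
pos 7: 94: miss, evict 81, frames {65,94}
pos 8: 71: miss, evict 65, frames {94,71}
pos 9: 65: miss, evict 94, frames {71,65}
At position 9, page 94 is evicted.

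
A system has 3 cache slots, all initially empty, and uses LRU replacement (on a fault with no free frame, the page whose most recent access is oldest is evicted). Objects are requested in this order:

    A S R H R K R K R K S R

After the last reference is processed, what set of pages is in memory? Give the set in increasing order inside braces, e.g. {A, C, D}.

A → fault, frames [A]
S → fault, frames [A, S]
R → fault, frames [A, S, R]
H → fault, evict A, frames [S, R, H]
R → hit
K → fault, evict S, frames [H, R, K]
R → hit
K → hit
R → hit
K → hit
S → fault, evict H, frames [R, K, S]
R → hit

{K, R, S}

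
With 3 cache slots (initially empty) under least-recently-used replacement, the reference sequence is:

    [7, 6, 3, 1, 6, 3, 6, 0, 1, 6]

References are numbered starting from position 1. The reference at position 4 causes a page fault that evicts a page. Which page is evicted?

pos 1: 7 → miss, frames (7)
pos 2: 6 → miss, frames (7 6)
pos 3: 3 → miss, frames (7 6 3)
pos 4: 1 → miss, evict 7, frames (6 3 1)
At position 4, page 7 is evicted.

7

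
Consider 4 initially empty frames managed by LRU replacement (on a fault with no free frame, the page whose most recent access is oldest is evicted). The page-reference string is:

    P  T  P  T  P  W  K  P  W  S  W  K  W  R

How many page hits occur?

8

P → miss, frames [P]
T → miss, frames [P, T]
P → hit
T → hit
P → hit
W → miss, frames [T, P, W]
K → miss, frames [T, P, W, K]
P → hit
W → hit
S → miss, evict T, frames [K, P, W, S]
W → hit
K → hit
W → hit
R → miss, evict P, frames [S, K, W, R]
Hits: 8.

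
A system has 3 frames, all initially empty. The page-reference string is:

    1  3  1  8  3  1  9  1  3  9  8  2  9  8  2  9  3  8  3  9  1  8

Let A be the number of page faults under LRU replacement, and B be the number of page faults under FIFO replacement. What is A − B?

Under LRU: F F . F . . F . . . F F . . . . F F . . F F → 10 faults.
Under FIFO: F F . F . . F F F . F F F . . . F F . . F . → 12 faults.
A − B = 10 − 12 = -2.

-2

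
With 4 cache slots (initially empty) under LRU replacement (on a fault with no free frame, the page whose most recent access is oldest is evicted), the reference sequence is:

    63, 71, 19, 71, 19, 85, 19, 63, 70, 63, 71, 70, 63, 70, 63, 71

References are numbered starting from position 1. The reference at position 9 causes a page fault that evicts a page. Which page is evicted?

pos 1: 63 -> fault, frames [63]
pos 2: 71 -> fault, frames [63, 71]
pos 3: 19 -> fault, frames [63, 71, 19]
pos 4: 71 -> hit
pos 5: 19 -> hit
pos 6: 85 -> fault, frames [63, 71, 19, 85]
pos 7: 19 -> hit
pos 8: 63 -> hit
pos 9: 70 -> fault, evict 71, frames [85, 19, 63, 70]
At position 9, page 71 is evicted.

71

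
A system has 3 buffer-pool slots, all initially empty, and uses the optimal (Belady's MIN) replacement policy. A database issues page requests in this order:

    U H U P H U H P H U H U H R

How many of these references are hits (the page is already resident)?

10

U: fault, frames [U]
H: fault, frames [U, H]
U: hit
P: fault, frames [U, H, P]
H: hit
U: hit
H: hit
P: hit
H: hit
U: hit
H: hit
U: hit
H: hit
R: fault, evict P, frames [U, H, R]
Hits: 10.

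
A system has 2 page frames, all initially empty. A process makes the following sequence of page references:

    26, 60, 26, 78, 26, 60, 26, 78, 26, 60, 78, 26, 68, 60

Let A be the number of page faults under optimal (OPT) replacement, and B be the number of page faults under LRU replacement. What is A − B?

-2

Under OPT: F F . F . F . F . F . F F . → 8 faults.
Under LRU: F F . F . F . F . F F F F F → 10 faults.
A − B = 8 − 10 = -2.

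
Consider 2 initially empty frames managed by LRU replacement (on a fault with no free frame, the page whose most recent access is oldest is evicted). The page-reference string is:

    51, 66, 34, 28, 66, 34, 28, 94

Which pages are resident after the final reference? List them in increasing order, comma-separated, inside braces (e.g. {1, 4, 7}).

{28, 94}

51 → miss, frames (51)
66 → miss, frames (51 66)
34 → miss, evict 51, frames (66 34)
28 → miss, evict 66, frames (34 28)
66 → miss, evict 34, frames (28 66)
34 → miss, evict 28, frames (66 34)
28 → miss, evict 66, frames (34 28)
94 → miss, evict 34, frames (28 94)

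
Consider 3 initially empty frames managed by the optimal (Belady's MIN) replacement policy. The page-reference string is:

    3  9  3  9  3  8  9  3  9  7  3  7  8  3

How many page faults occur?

4

3 → miss, frames (3)
9 → miss, frames (3 9)
3 → hit
9 → hit
3 → hit
8 → miss, frames (3 9 8)
9 → hit
3 → hit
9 → hit
7 → miss, evict 9, frames (3 8 7)
3 → hit
7 → hit
8 → hit
3 → hit
Page faults: 4.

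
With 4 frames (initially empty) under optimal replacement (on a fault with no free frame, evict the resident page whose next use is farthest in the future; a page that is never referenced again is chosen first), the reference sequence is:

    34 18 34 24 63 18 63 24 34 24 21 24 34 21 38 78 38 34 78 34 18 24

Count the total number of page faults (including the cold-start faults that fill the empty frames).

34 -> fault, frames {34}
18 -> fault, frames {34,18}
34 -> hit
24 -> fault, frames {34,18,24}
63 -> fault, frames {34,18,24,63}
18 -> hit
63 -> hit
24 -> hit
34 -> hit
24 -> hit
21 -> fault, evict 63, frames {34,18,24,21}
24 -> hit
34 -> hit
21 -> hit
38 -> fault, evict 21, frames {34,18,24,38}
78 -> fault, evict 24, frames {34,18,38,78}
38 -> hit
34 -> hit
78 -> hit
34 -> hit
18 -> hit
24 -> fault, evict 78, frames {34,18,38,24}
Page faults: 8.

8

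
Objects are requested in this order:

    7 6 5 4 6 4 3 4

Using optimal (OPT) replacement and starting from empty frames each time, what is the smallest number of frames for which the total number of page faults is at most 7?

f=1: 8 faults
f=2: 5 faults
f=3: 5 faults
f=4: 5 faults
f=5: 5 faults
Smallest f with faults ≤ 7 is 2.

2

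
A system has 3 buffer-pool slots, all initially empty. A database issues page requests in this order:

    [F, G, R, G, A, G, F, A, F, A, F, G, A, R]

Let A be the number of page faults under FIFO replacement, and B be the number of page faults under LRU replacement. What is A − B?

Under FIFO: F F F . F . F . . . . F . F → 7 faults.
Under LRU: F F F . F . F . . . . . . F → 6 faults.
A − B = 7 − 6 = 1.

1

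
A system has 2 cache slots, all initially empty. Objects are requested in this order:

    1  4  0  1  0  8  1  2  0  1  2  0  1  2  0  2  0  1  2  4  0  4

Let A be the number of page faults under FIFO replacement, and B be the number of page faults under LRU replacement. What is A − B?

-1

Under FIFO: F F F F . F . F F F F F F F F . . F F F F . → 17 faults.
Under LRU: F F F F . F F F F F F F F F F . . F F F F . → 18 faults.
A − B = 17 − 18 = -1.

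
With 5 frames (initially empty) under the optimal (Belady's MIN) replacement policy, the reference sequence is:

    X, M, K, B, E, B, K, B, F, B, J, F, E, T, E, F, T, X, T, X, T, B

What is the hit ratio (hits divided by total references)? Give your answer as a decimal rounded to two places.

0.64

X: fault, frames (X)
M: fault, frames (X M)
K: fault, frames (X M K)
B: fault, frames (X M K B)
E: fault, frames (X M K B E)
B: hit
K: hit
B: hit
F: fault, evict K, frames (X M B E F)
B: hit
J: fault, evict M, frames (X B E F J)
F: hit
E: hit
T: fault, evict J, frames (X B E F T)
E: hit
F: hit
T: hit
X: hit
T: hit
X: hit
T: hit
B: hit
Hits: 14 of 22 references → 14/22 = 0.6364.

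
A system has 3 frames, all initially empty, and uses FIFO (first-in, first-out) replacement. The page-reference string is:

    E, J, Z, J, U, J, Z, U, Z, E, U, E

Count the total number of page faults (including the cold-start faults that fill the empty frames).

5

E: miss, frames [E]
J: miss, frames [E, J]
Z: miss, frames [E, J, Z]
J: hit
U: miss, evict E, frames [J, Z, U]
J: hit
Z: hit
U: hit
Z: hit
E: miss, evict J, frames [Z, U, E]
U: hit
E: hit
Page faults: 5.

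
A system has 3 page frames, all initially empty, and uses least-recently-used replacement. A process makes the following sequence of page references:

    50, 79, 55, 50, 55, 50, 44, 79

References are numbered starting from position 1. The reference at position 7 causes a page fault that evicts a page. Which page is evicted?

pos 1: 50 → fault, frames [50]
pos 2: 79 → fault, frames [50, 79]
pos 3: 55 → fault, frames [50, 79, 55]
pos 4: 50 → hit
pos 5: 55 → hit
pos 6: 50 → hit
pos 7: 44 → fault, evict 79, frames [55, 50, 44]
At position 7, page 79 is evicted.

79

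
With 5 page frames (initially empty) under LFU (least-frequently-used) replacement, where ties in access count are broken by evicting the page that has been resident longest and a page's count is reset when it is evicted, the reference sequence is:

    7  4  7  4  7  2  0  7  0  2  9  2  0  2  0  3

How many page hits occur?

10

7 → miss, frames {7}
4 → miss, frames {7,4}
7 → hit
4 → hit
7 → hit
2 → miss, frames {7,4,2}
0 → miss, frames {7,4,2,0}
7 → hit
0 → hit
2 → hit
9 → miss, frames {7,4,2,0,9}
2 → hit
0 → hit
2 → hit
0 → hit
3 → miss, evict 9, frames {7,4,2,0,3}
Hits: 10.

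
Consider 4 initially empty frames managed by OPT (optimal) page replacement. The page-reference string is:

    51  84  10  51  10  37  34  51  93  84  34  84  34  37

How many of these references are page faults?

51 -> miss, frames (51)
84 -> miss, frames (51 84)
10 -> miss, frames (51 84 10)
51 -> hit
10 -> hit
37 -> miss, frames (51 84 10 37)
34 -> miss, evict 10, frames (51 84 37 34)
51 -> hit
93 -> miss, evict 51, frames (84 37 34 93)
84 -> hit
34 -> hit
84 -> hit
34 -> hit
37 -> hit
Page faults: 6.

6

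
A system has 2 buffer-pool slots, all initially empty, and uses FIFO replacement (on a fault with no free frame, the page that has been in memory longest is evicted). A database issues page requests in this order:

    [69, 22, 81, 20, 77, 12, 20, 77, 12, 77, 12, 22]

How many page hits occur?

2

69 → fault, frames {69}
22 → fault, frames {69,22}
81 → fault, evict 69, frames {22,81}
20 → fault, evict 22, frames {81,20}
77 → fault, evict 81, frames {20,77}
12 → fault, evict 20, frames {77,12}
20 → fault, evict 77, frames {12,20}
77 → fault, evict 12, frames {20,77}
12 → fault, evict 20, frames {77,12}
77 → hit
12 → hit
22 → fault, evict 77, frames {12,22}
Hits: 2.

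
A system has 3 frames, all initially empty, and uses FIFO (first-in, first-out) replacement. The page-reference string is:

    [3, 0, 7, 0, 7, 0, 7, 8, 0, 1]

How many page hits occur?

3 → fault, frames {3}
0 → fault, frames {3,0}
7 → fault, frames {3,0,7}
0 → hit
7 → hit
0 → hit
7 → hit
8 → fault, evict 3, frames {0,7,8}
0 → hit
1 → fault, evict 0, frames {7,8,1}
Hits: 5.

5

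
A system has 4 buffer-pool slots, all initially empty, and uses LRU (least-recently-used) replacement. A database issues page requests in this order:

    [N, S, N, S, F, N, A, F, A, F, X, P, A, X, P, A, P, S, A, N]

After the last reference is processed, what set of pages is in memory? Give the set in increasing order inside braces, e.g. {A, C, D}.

N: miss, frames [N]
S: miss, frames [N, S]
N: hit
S: hit
F: miss, frames [N, S, F]
N: hit
A: miss, frames [S, F, N, A]
F: hit
A: hit
F: hit
X: miss, evict S, frames [N, A, F, X]
P: miss, evict N, frames [A, F, X, P]
A: hit
X: hit
P: hit
A: hit
P: hit
S: miss, evict F, frames [X, A, P, S]
A: hit
N: miss, evict X, frames [P, S, A, N]

{A, N, P, S}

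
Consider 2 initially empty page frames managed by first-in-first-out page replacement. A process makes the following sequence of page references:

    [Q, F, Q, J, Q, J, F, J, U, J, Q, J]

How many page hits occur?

Q: fault, frames (Q)
F: fault, frames (Q F)
Q: hit
J: fault, evict Q, frames (F J)
Q: fault, evict F, frames (J Q)
J: hit
F: fault, evict J, frames (Q F)
J: fault, evict Q, frames (F J)
U: fault, evict F, frames (J U)
J: hit
Q: fault, evict J, frames (U Q)
J: fault, evict U, frames (Q J)
Hits: 3.

3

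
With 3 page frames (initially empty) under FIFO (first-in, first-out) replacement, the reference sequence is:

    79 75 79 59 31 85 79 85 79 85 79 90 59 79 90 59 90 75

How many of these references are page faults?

79 -> fault, frames [79]
75 -> fault, frames [79, 75]
79 -> hit
59 -> fault, frames [79, 75, 59]
31 -> fault, evict 79, frames [75, 59, 31]
85 -> fault, evict 75, frames [59, 31, 85]
79 -> fault, evict 59, frames [31, 85, 79]
85 -> hit
79 -> hit
85 -> hit
79 -> hit
90 -> fault, evict 31, frames [85, 79, 90]
59 -> fault, evict 85, frames [79, 90, 59]
79 -> hit
90 -> hit
59 -> hit
90 -> hit
75 -> fault, evict 79, frames [90, 59, 75]
Page faults: 9.

9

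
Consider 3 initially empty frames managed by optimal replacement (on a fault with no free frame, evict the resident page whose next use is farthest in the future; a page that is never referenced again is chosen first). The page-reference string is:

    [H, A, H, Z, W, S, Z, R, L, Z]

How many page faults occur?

H → fault, frames (H)
A → fault, frames (H A)
H → hit
Z → fault, frames (H A Z)
W → fault, evict A, frames (H Z W)
S → fault, evict W, frames (H Z S)
Z → hit
R → fault, evict S, frames (H Z R)
L → fault, evict R, frames (H Z L)
Z → hit
Page faults: 7.

7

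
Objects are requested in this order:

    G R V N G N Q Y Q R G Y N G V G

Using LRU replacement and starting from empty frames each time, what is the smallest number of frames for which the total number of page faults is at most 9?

f=1: 16 faults
f=2: 13 faults
f=3: 12 faults
f=4: 10 faults
f=5: 8 faults
f=6: 6 faults
Smallest f with faults ≤ 9 is 5.

5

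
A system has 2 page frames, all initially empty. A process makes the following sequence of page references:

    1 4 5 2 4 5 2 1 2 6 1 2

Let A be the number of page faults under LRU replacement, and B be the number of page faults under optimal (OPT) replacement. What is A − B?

3

Under LRU: F F F F F F F F . F F F → 11 faults.
Under OPT: F F F F . F . F . F . F → 8 faults.
A − B = 11 − 8 = 3.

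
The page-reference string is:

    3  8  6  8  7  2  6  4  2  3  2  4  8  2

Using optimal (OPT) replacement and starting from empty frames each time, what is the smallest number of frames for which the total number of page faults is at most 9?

2

f=1: 14 faults
f=2: 9 faults
f=3: 7 faults
f=4: 6 faults
f=5: 6 faults
f=6: 6 faults
Smallest f with faults ≤ 9 is 2.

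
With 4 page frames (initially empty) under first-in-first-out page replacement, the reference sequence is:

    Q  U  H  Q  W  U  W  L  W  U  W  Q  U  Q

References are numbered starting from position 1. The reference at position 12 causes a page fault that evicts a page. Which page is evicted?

U

pos 1: Q -> miss, frames {Q}
pos 2: U -> miss, frames {Q,U}
pos 3: H -> miss, frames {Q,U,H}
pos 4: Q -> hit
pos 5: W -> miss, frames {Q,U,H,W}
pos 6: U -> hit
pos 7: W -> hit
pos 8: L -> miss, evict Q, frames {U,H,W,L}
pos 9: W -> hit
pos 10: U -> hit
pos 11: W -> hit
pos 12: Q -> miss, evict U, frames {H,W,L,Q}
At position 12, page U is evicted.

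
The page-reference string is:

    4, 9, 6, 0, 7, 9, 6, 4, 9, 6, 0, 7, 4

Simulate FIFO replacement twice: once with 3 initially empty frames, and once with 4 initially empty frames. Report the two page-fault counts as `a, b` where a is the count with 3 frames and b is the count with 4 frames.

3 frames: F F F F F F F F . . F F . → 10 faults.
4 frames: F F F F F . . F F F F F F → 11 faults.
11 > 10: adding a frame increased faults — Belady's anomaly.

10, 11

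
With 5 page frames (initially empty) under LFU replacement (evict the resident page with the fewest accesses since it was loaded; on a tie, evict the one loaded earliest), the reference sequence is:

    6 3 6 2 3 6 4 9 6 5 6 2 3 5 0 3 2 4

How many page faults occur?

9

6 → miss, frames {6}
3 → miss, frames {6,3}
6 → hit
2 → miss, frames {6,3,2}
3 → hit
6 → hit
4 → miss, frames {6,3,2,4}
9 → miss, frames {6,3,2,4,9}
6 → hit
5 → miss, evict 2, frames {6,3,4,9,5}
6 → hit
2 → miss, evict 4, frames {6,3,9,5,2}
3 → hit
5 → hit
0 → miss, evict 9, frames {6,3,5,2,0}
3 → hit
2 → hit
4 → miss, evict 0, frames {6,3,5,2,4}
Page faults: 9.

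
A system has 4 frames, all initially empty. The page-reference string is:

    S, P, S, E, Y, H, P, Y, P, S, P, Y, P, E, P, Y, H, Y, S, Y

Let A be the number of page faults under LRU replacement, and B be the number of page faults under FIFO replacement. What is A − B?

-1

Under LRU: F F . F F F F . . F . . . F . . F . F . → 10 faults.
Under FIFO: F F . F F F . . . F F . . F . F F . F . → 11 faults.
A − B = 10 − 11 = -1.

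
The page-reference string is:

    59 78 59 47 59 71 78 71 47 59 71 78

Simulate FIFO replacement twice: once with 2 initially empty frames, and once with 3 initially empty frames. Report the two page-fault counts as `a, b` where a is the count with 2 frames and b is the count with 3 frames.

2 frames: F F . F F F F . F F F F → 10 faults.
3 frames: F F . F . F . . . F . F → 6 faults.
6 < 10: adding a frame reduced faults, as is typical.

10, 6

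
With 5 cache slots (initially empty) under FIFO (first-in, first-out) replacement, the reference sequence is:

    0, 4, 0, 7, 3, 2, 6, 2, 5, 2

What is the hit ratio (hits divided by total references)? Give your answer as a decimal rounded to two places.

0.30

0: miss, frames [0]
4: miss, frames [0, 4]
0: hit
7: miss, frames [0, 4, 7]
3: miss, frames [0, 4, 7, 3]
2: miss, frames [0, 4, 7, 3, 2]
6: miss, evict 0, frames [4, 7, 3, 2, 6]
2: hit
5: miss, evict 4, frames [7, 3, 2, 6, 5]
2: hit
Hits: 3 of 10 references → 3/10 = 0.3000.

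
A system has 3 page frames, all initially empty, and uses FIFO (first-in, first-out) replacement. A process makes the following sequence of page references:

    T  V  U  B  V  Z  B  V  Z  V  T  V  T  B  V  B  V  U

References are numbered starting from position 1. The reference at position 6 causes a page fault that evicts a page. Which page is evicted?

V

pos 1: T → fault, frames (T)
pos 2: V → fault, frames (T V)
pos 3: U → fault, frames (T V U)
pos 4: B → fault, evict T, frames (V U B)
pos 5: V → hit
pos 6: Z → fault, evict V, frames (U B Z)
At position 6, page V is evicted.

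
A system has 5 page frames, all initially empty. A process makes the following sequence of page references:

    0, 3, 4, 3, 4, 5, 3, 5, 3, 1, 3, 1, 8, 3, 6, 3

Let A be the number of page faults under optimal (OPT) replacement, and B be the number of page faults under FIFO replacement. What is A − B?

Under OPT: F F F . . F . . . F . . F . F . → 7 faults.
Under FIFO: F F F . . F . . . F . . F . F F → 8 faults.
A − B = 7 − 8 = -1.

-1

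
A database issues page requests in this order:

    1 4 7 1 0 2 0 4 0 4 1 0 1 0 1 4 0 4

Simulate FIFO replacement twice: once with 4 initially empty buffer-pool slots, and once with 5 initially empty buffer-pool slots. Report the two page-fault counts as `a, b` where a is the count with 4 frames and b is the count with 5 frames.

4 frames: F F F . F F . . . . F . . . . F . . → 7 faults.
5 frames: F F F . F F . . . . . . . . . . . . → 5 faults.
5 < 7: adding a frame reduced faults, as is typical.

7, 5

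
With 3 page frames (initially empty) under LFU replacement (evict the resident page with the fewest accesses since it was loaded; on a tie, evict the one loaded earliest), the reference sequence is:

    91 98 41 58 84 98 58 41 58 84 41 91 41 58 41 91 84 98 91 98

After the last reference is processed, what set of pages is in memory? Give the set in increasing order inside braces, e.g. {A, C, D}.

{41, 58, 98}

91 -> fault, frames [91]
98 -> fault, frames [91, 98]
41 -> fault, frames [91, 98, 41]
58 -> fault, evict 91, frames [98, 41, 58]
84 -> fault, evict 98, frames [41, 58, 84]
98 -> fault, evict 41, frames [58, 84, 98]
58 -> hit
41 -> fault, evict 84, frames [58, 98, 41]
58 -> hit
84 -> fault, evict 98, frames [58, 41, 84]
41 -> hit
91 -> fault, evict 84, frames [58, 41, 91]
41 -> hit
58 -> hit
41 -> hit
91 -> hit
84 -> fault, evict 91, frames [58, 41, 84]
98 -> fault, evict 84, frames [58, 41, 98]
91 -> fault, evict 98, frames [58, 41, 91]
98 -> fault, evict 91, frames [58, 41, 98]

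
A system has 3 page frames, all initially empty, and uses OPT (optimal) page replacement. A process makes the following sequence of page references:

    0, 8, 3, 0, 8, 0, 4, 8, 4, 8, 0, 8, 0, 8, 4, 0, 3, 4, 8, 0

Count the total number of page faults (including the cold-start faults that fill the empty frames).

6

0 -> miss, frames {0}
8 -> miss, frames {0,8}
3 -> miss, frames {0,8,3}
0 -> hit
8 -> hit
0 -> hit
4 -> miss, evict 3, frames {0,8,4}
8 -> hit
4 -> hit
8 -> hit
0 -> hit
8 -> hit
0 -> hit
8 -> hit
4 -> hit
0 -> hit
3 -> miss, evict 0, frames {8,4,3}
4 -> hit
8 -> hit
0 -> miss, evict 3, frames {8,4,0}
Page faults: 6.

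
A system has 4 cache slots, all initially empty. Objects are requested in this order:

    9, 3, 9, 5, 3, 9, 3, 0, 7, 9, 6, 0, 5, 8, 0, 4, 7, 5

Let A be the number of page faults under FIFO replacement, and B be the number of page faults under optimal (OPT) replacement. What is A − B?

5

Under FIFO: F F . F . . . F F F F . F F F F F F → 13 faults.
Under OPT: F F . F . . . F F . F . . F . F . . → 8 faults.
A − B = 13 − 8 = 5.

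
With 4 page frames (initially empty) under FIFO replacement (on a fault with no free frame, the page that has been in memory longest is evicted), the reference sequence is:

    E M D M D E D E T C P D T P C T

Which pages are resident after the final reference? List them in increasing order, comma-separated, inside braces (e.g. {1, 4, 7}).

{C, D, P, T}

E -> fault, frames (E)
M -> fault, frames (E M)
D -> fault, frames (E M D)
M -> hit
D -> hit
E -> hit
D -> hit
E -> hit
T -> fault, frames (E M D T)
C -> fault, evict E, frames (M D T C)
P -> fault, evict M, frames (D T C P)
D -> hit
T -> hit
P -> hit
C -> hit
T -> hit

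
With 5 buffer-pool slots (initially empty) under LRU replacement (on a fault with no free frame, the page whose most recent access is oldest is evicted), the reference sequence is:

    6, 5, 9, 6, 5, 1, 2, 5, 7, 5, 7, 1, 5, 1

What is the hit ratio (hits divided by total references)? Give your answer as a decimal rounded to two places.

0.57

6: fault, frames (6)
5: fault, frames (6 5)
9: fault, frames (6 5 9)
6: hit
5: hit
1: fault, frames (9 6 5 1)
2: fault, frames (9 6 5 1 2)
5: hit
7: fault, evict 9, frames (6 1 2 5 7)
5: hit
7: hit
1: hit
5: hit
1: hit
Hits: 8 of 14 references → 8/14 = 0.5714.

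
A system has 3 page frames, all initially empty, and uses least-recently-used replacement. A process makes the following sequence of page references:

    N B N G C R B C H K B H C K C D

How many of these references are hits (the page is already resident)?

4

N → miss, frames {N}
B → miss, frames {N,B}
N → hit
G → miss, frames {B,N,G}
C → miss, evict B, frames {N,G,C}
R → miss, evict N, frames {G,C,R}
B → miss, evict G, frames {C,R,B}
C → hit
H → miss, evict R, frames {B,C,H}
K → miss, evict B, frames {C,H,K}
B → miss, evict C, frames {H,K,B}
H → hit
C → miss, evict K, frames {B,H,C}
K → miss, evict B, frames {H,C,K}
C → hit
D → miss, evict H, frames {K,C,D}
Hits: 4.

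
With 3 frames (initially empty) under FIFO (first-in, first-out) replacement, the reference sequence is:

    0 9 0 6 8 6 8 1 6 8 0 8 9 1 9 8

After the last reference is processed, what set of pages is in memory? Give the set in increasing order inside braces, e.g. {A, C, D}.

0 → miss, frames [0]
9 → miss, frames [0, 9]
0 → hit
6 → miss, frames [0, 9, 6]
8 → miss, evict 0, frames [9, 6, 8]
6 → hit
8 → hit
1 → miss, evict 9, frames [6, 8, 1]
6 → hit
8 → hit
0 → miss, evict 6, frames [8, 1, 0]
8 → hit
9 → miss, evict 8, frames [1, 0, 9]
1 → hit
9 → hit
8 → miss, evict 1, frames [0, 9, 8]

{0, 8, 9}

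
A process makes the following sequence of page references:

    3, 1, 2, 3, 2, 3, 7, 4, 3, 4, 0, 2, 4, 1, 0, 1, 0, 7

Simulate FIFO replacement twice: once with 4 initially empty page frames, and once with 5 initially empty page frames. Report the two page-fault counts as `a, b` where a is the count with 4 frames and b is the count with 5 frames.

10, 6

4 frames: F F F . . . F F F . F F . F . . . F → 10 faults.
5 frames: F F F . . . F F . . F . . . . . . . → 6 faults.
6 < 10: adding a frame reduced faults, as is typical.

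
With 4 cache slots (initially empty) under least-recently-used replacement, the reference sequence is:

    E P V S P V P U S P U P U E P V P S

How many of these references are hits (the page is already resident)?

E -> fault, frames [E]
P -> fault, frames [E, P]
V -> fault, frames [E, P, V]
S -> fault, frames [E, P, V, S]
P -> hit
V -> hit
P -> hit
U -> fault, evict E, frames [S, V, P, U]
S -> hit
P -> hit
U -> hit
P -> hit
U -> hit
E -> fault, evict V, frames [S, P, U, E]
P -> hit
V -> fault, evict S, frames [U, E, P, V]
P -> hit
S -> fault, evict U, frames [E, V, P, S]
Hits: 10.

10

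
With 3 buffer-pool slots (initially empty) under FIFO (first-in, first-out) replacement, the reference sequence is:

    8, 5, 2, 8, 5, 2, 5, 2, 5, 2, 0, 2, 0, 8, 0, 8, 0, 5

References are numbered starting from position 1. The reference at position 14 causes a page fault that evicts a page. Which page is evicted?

pos 1: 8: fault, frames [8]
pos 2: 5: fault, frames [8, 5]
pos 3: 2: fault, frames [8, 5, 2]
pos 4: 8: hit
pos 5: 5: hit
pos 6: 2: hit
pos 7: 5: hit
pos 8: 2: hit
pos 9: 5: hit
pos 10: 2: hit
pos 11: 0: fault, evict 8, frames [5, 2, 0]
pos 12: 2: hit
pos 13: 0: hit
pos 14: 8: fault, evict 5, frames [2, 0, 8]
At position 14, page 5 is evicted.

5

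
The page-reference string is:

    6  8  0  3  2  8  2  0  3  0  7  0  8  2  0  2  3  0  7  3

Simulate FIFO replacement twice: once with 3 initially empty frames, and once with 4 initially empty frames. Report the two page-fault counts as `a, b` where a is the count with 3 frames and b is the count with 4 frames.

14, 9

3 frames: F F F F F F . F F . F . F F F . F . F . → 14 faults.
4 frames: F F F F F . . . . . F . F . F . F . . . → 9 faults.
9 < 14: adding a frame reduced faults, as is typical.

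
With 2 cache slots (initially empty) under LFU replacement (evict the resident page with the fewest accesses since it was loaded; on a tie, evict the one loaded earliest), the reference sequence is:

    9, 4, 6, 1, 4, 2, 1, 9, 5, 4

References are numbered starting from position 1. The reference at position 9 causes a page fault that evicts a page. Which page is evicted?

pos 1: 9 → fault, frames [9]
pos 2: 4 → fault, frames [9, 4]
pos 3: 6 → fault, evict 9, frames [4, 6]
pos 4: 1 → fault, evict 4, frames [6, 1]
pos 5: 4 → fault, evict 6, frames [1, 4]
pos 6: 2 → fault, evict 1, frames [4, 2]
pos 7: 1 → fault, evict 4, frames [2, 1]
pos 8: 9 → fault, evict 2, frames [1, 9]
pos 9: 5 → fault, evict 1, frames [9, 5]
At position 9, page 1 is evicted.

1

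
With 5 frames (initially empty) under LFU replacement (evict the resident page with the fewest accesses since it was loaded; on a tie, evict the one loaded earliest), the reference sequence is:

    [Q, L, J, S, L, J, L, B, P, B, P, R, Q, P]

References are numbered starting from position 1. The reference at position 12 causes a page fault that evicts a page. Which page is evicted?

S

pos 1: Q: fault, frames {Q}
pos 2: L: fault, frames {Q,L}
pos 3: J: fault, frames {Q,L,J}
pos 4: S: fault, frames {Q,L,J,S}
pos 5: L: hit
pos 6: J: hit
pos 7: L: hit
pos 8: B: fault, frames {Q,L,J,S,B}
pos 9: P: fault, evict Q, frames {L,J,S,B,P}
pos 10: B: hit
pos 11: P: hit
pos 12: R: fault, evict S, frames {L,J,B,P,R}
At position 12, page S is evicted.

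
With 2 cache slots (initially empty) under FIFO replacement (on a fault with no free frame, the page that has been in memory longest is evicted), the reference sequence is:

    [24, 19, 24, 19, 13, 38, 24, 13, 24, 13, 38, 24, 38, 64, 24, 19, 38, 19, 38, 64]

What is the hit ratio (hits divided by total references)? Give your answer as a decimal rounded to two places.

0.40

24 → miss, frames {24}
19 → miss, frames {24,19}
24 → hit
19 → hit
13 → miss, evict 24, frames {19,13}
38 → miss, evict 19, frames {13,38}
24 → miss, evict 13, frames {38,24}
13 → miss, evict 38, frames {24,13}
24 → hit
13 → hit
38 → miss, evict 24, frames {13,38}
24 → miss, evict 13, frames {38,24}
38 → hit
64 → miss, evict 38, frames {24,64}
24 → hit
19 → miss, evict 24, frames {64,19}
38 → miss, evict 64, frames {19,38}
19 → hit
38 → hit
64 → miss, evict 19, frames {38,64}
Hits: 8 of 20 references → 8/20 = 0.4000.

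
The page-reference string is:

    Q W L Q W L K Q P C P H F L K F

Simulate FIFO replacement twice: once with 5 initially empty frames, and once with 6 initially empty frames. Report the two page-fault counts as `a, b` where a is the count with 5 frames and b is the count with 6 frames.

5 frames: F F F . . . F . F F . F F F F . → 10 faults.
6 frames: F F F . . . F . F F . F F . . . → 8 faults.
8 < 10: adding a frame reduced faults, as is typical.

10, 8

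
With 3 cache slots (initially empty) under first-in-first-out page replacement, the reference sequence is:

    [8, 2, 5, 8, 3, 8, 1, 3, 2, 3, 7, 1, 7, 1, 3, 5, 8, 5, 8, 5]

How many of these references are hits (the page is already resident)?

8 → miss, frames (8)
2 → miss, frames (8 2)
5 → miss, frames (8 2 5)
8 → hit
3 → miss, evict 8, frames (2 5 3)
8 → miss, evict 2, frames (5 3 8)
1 → miss, evict 5, frames (3 8 1)
3 → hit
2 → miss, evict 3, frames (8 1 2)
3 → miss, evict 8, frames (1 2 3)
7 → miss, evict 1, frames (2 3 7)
1 → miss, evict 2, frames (3 7 1)
7 → hit
1 → hit
3 → hit
5 → miss, evict 3, frames (7 1 5)
8 → miss, evict 7, frames (1 5 8)
5 → hit
8 → hit
5 → hit
Hits: 8.

8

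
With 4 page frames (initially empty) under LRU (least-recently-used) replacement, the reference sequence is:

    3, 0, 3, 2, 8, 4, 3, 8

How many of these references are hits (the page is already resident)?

3

3 -> fault, frames (3)
0 -> fault, frames (3 0)
3 -> hit
2 -> fault, frames (0 3 2)
8 -> fault, frames (0 3 2 8)
4 -> fault, evict 0, frames (3 2 8 4)
3 -> hit
8 -> hit
Hits: 3.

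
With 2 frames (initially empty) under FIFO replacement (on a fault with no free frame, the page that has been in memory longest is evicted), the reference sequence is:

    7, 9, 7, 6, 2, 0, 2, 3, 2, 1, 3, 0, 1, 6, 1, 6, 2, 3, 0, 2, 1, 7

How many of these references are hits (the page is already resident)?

4

7: fault, frames {7}
9: fault, frames {7,9}
7: hit
6: fault, evict 7, frames {9,6}
2: fault, evict 9, frames {6,2}
0: fault, evict 6, frames {2,0}
2: hit
3: fault, evict 2, frames {0,3}
2: fault, evict 0, frames {3,2}
1: fault, evict 3, frames {2,1}
3: fault, evict 2, frames {1,3}
0: fault, evict 1, frames {3,0}
1: fault, evict 3, frames {0,1}
6: fault, evict 0, frames {1,6}
1: hit
6: hit
2: fault, evict 1, frames {6,2}
3: fault, evict 6, frames {2,3}
0: fault, evict 2, frames {3,0}
2: fault, evict 3, frames {0,2}
1: fault, evict 0, frames {2,1}
7: fault, evict 2, frames {1,7}
Hits: 4.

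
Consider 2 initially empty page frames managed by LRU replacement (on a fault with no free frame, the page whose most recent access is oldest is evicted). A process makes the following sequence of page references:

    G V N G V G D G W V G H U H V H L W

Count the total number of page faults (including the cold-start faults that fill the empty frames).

14

G → fault, frames [G]
V → fault, frames [G, V]
N → fault, evict G, frames [V, N]
G → fault, evict V, frames [N, G]
V → fault, evict N, frames [G, V]
G → hit
D → fault, evict V, frames [G, D]
G → hit
W → fault, evict D, frames [G, W]
V → fault, evict G, frames [W, V]
G → fault, evict W, frames [V, G]
H → fault, evict V, frames [G, H]
U → fault, evict G, frames [H, U]
H → hit
V → fault, evict U, frames [H, V]
H → hit
L → fault, evict V, frames [H, L]
W → fault, evict H, frames [L, W]
Page faults: 14.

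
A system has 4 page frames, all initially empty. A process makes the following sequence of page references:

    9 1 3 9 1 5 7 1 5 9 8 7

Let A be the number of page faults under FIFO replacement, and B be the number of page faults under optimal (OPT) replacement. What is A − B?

Under FIFO: F F F . . F F . . F F . → 7 faults.
Under OPT: F F F . . F F . . . F . → 6 faults.
A − B = 7 − 6 = 1.

1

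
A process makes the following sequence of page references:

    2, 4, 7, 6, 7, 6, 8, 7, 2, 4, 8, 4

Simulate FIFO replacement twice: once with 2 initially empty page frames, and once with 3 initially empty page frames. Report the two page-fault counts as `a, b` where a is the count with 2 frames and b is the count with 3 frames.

2 frames: F F F F . . F F F F F . → 9 faults.
3 frames: F F F F . . F . F F . . → 7 faults.
7 < 9: adding a frame reduced faults, as is typical.

9, 7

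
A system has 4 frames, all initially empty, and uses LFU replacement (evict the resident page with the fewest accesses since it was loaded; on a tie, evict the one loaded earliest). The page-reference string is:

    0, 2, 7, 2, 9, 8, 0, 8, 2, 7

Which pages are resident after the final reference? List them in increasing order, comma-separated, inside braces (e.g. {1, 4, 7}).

0 -> fault, frames (0)
2 -> fault, frames (0 2)
7 -> fault, frames (0 2 7)
2 -> hit
9 -> fault, frames (0 2 7 9)
8 -> fault, evict 0, frames (2 7 9 8)
0 -> fault, evict 7, frames (2 9 8 0)
8 -> hit
2 -> hit
7 -> fault, evict 9, frames (2 8 0 7)

{0, 2, 7, 8}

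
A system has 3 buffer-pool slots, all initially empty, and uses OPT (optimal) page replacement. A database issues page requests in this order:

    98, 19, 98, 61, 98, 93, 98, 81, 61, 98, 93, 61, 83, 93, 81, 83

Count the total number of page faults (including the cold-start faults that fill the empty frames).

7

98 -> miss, frames [98]
19 -> miss, frames [98, 19]
98 -> hit
61 -> miss, frames [98, 19, 61]
98 -> hit
93 -> miss, evict 19, frames [98, 61, 93]
98 -> hit
81 -> miss, evict 93, frames [98, 61, 81]
61 -> hit
98 -> hit
93 -> miss, evict 98, frames [61, 81, 93]
61 -> hit
83 -> miss, evict 61, frames [81, 93, 83]
93 -> hit
81 -> hit
83 -> hit
Page faults: 7.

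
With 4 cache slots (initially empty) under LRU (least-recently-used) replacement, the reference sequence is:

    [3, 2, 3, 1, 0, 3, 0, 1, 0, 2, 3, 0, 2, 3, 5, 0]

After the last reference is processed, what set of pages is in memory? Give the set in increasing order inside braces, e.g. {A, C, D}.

3 → miss, frames (3)
2 → miss, frames (3 2)
3 → hit
1 → miss, frames (2 3 1)
0 → miss, frames (2 3 1 0)
3 → hit
0 → hit
1 → hit
0 → hit
2 → hit
3 → hit
0 → hit
2 → hit
3 → hit
5 → miss, evict 1, frames (0 2 3 5)
0 → hit

{0, 2, 3, 5}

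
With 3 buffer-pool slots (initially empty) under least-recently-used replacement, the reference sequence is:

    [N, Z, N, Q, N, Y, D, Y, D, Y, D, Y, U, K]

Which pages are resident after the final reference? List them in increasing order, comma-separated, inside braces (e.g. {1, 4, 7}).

N → miss, frames {N}
Z → miss, frames {N,Z}
N → hit
Q → miss, frames {Z,N,Q}
N → hit
Y → miss, evict Z, frames {Q,N,Y}
D → miss, evict Q, frames {N,Y,D}
Y → hit
D → hit
Y → hit
D → hit
Y → hit
U → miss, evict N, frames {D,Y,U}
K → miss, evict D, frames {Y,U,K}

{K, U, Y}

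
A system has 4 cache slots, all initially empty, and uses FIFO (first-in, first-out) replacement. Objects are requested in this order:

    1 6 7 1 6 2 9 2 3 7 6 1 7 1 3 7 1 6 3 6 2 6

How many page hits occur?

1 → miss, frames [1]
6 → miss, frames [1, 6]
7 → miss, frames [1, 6, 7]
1 → hit
6 → hit
2 → miss, frames [1, 6, 7, 2]
9 → miss, evict 1, frames [6, 7, 2, 9]
2 → hit
3 → miss, evict 6, frames [7, 2, 9, 3]
7 → hit
6 → miss, evict 7, frames [2, 9, 3, 6]
1 → miss, evict 2, frames [9, 3, 6, 1]
7 → miss, evict 9, frames [3, 6, 1, 7]
1 → hit
3 → hit
7 → hit
1 → hit
6 → hit
3 → hit
6 → hit
2 → miss, evict 3, frames [6, 1, 7, 2]
6 → hit
Hits: 12.

12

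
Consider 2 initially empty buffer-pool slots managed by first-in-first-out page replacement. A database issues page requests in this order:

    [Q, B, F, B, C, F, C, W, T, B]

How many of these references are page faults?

Q: fault, frames {Q}
B: fault, frames {Q,B}
F: fault, evict Q, frames {B,F}
B: hit
C: fault, evict B, frames {F,C}
F: hit
C: hit
W: fault, evict F, frames {C,W}
T: fault, evict C, frames {W,T}
B: fault, evict W, frames {T,B}
Page faults: 7.

7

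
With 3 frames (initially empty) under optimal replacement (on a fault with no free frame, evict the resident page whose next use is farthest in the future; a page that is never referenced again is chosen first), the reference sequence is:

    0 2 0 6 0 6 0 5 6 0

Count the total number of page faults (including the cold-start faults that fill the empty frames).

0 -> fault, frames (0)
2 -> fault, frames (0 2)
0 -> hit
6 -> fault, frames (0 2 6)
0 -> hit
6 -> hit
0 -> hit
5 -> fault, evict 2, frames (0 6 5)
6 -> hit
0 -> hit
Page faults: 4.

4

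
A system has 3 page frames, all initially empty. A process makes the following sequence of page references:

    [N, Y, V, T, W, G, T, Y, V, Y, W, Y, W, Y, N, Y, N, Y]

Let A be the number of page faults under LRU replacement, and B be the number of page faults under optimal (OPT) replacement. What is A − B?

Under LRU: F F F F F F . F F . F . . . F . . . → 10 faults.
Under OPT: F F F F F F . . F . F . . . F . . . → 9 faults.
A − B = 10 − 9 = 1.

1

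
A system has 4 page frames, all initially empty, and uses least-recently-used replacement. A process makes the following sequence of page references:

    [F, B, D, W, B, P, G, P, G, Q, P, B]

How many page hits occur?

5

F: miss, frames {F}
B: miss, frames {F,B}
D: miss, frames {F,B,D}
W: miss, frames {F,B,D,W}
B: hit
P: miss, evict F, frames {D,W,B,P}
G: miss, evict D, frames {W,B,P,G}
P: hit
G: hit
Q: miss, evict W, frames {B,P,G,Q}
P: hit
B: hit
Hits: 5.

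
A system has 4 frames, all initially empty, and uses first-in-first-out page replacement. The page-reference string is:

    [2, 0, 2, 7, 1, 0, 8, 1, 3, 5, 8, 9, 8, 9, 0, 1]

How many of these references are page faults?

10

2 -> fault, frames [2]
0 -> fault, frames [2, 0]
2 -> hit
7 -> fault, frames [2, 0, 7]
1 -> fault, frames [2, 0, 7, 1]
0 -> hit
8 -> fault, evict 2, frames [0, 7, 1, 8]
1 -> hit
3 -> fault, evict 0, frames [7, 1, 8, 3]
5 -> fault, evict 7, frames [1, 8, 3, 5]
8 -> hit
9 -> fault, evict 1, frames [8, 3, 5, 9]
8 -> hit
9 -> hit
0 -> fault, evict 8, frames [3, 5, 9, 0]
1 -> fault, evict 3, frames [5, 9, 0, 1]
Page faults: 10.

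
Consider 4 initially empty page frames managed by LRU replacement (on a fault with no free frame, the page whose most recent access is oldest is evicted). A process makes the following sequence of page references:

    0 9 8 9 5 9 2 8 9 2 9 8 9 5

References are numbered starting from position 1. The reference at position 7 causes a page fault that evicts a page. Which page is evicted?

0

pos 1: 0: miss, frames {0}
pos 2: 9: miss, frames {0,9}
pos 3: 8: miss, frames {0,9,8}
pos 4: 9: hit
pos 5: 5: miss, frames {0,8,9,5}
pos 6: 9: hit
pos 7: 2: miss, evict 0, frames {8,5,9,2}
At position 7, page 0 is evicted.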